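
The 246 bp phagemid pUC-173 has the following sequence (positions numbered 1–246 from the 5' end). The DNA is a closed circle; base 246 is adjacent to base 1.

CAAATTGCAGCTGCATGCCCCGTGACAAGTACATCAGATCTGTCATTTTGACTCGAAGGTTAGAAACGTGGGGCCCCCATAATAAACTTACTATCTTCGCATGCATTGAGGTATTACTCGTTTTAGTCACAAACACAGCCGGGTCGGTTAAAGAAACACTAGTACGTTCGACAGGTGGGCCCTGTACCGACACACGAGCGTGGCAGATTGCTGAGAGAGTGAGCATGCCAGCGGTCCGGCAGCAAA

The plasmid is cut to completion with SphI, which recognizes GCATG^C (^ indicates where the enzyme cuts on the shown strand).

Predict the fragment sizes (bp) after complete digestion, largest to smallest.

SphI sites (GCATGC) start at positions 13, 99, 223.
SphI cuts after base 5 of each site (before the last base), so after positions 17, 103, 227.
Circular molecule, 3 cuts → 3 fragments:
  18–103 → 86 bp
  104–227 → 124 bp
  228–246 then 1–17 → 19 + 17 = 36 bp
Sorted largest to smallest: 124, 86, 36 bp.

124, 86, 36 bp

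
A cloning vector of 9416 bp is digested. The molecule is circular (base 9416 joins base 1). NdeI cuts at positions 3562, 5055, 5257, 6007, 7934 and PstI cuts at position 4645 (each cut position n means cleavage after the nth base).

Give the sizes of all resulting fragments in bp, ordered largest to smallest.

Combined cut positions (sorted): 3562, 4645, 5055, 5257, 6007, 7934.
Circular molecule, 6 cuts → 6 fragments:
  4645 − 3562 = 1083 bp
  5055 − 4645 = 410 bp
  5257 − 5055 = 202 bp
  6007 − 5257 = 750 bp
  7934 − 6007 = 1927 bp
  wrap: 9416 − 7934 + 3562 = 5044 bp
Sorted largest to smallest: 5044, 1927, 1083, 750, 410, 202 bp.

5044, 1927, 1083, 750, 410, 202 bp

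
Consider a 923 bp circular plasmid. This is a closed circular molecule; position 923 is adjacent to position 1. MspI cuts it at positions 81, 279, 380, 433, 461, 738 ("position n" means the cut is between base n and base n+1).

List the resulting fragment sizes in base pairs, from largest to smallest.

Circular molecule, 6 cuts → 6 fragments:
  279 − 81 = 198 bp
  380 − 279 = 101 bp
  433 − 380 = 53 bp
  461 − 433 = 28 bp
  738 − 461 = 277 bp
  wrap: 923 − 738 + 81 = 266 bp
Sorted largest to smallest: 277, 266, 198, 101, 53, 28 bp.

277, 266, 198, 101, 53, 28 bp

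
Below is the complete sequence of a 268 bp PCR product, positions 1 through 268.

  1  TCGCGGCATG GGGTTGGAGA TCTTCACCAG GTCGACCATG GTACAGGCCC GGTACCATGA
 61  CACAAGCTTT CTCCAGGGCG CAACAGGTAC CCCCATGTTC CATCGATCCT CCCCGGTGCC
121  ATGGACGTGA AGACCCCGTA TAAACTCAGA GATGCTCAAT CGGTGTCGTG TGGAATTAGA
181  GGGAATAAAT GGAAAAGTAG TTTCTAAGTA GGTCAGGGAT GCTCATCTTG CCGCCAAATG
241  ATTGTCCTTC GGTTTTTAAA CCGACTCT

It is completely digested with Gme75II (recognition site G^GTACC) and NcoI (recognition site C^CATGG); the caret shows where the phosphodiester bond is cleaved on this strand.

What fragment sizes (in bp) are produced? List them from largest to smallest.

149, 36, 35, 33, 15 bp

Gme75II sites (GGTACC) start at positions 51, 86.
Gme75II cuts after the first base of each site, so after positions 51, 86.
NcoI sites (CCATGG) start at positions 36, 119.
NcoI cuts after the first base of each site, so after positions 36, 119.
Combined cut positions: 36, 51, 86, 119.
Linear molecule, 4 cuts → 5 fragments:
  1–36 → 36 bp
  37–51 → 15 bp
  52–86 → 35 bp
  87–119 → 33 bp
  120–268 → 149 bp
Sorted largest to smallest: 149, 36, 35, 33, 15 bp.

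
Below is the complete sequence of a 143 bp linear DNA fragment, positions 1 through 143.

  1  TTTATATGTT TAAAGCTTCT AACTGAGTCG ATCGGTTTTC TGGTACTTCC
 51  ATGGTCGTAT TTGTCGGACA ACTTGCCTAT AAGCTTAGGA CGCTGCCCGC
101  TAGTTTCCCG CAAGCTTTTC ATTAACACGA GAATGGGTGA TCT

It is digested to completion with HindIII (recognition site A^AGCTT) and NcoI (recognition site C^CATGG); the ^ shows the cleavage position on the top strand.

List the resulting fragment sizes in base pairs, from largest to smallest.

HindIII sites (AAGCTT) start at positions 13, 81, 112.
HindIII cuts after the first base of each site, so after positions 13, 81, 112.
The NcoI site (CCATGG) starts at position 49.
NcoI cuts after the first base of each site, so after position 49.
Combined cut positions: 13, 49, 81, 112.
Linear molecule, 4 cuts → 5 fragments:
  1–13 → 13 bp
  14–49 → 36 bp
  50–81 → 32 bp
  82–112 → 31 bp
  113–143 → 31 bp
Sorted largest to smallest: 36, 32, 31, 31, 13 bp.

36, 32, 31, 31, 13 bp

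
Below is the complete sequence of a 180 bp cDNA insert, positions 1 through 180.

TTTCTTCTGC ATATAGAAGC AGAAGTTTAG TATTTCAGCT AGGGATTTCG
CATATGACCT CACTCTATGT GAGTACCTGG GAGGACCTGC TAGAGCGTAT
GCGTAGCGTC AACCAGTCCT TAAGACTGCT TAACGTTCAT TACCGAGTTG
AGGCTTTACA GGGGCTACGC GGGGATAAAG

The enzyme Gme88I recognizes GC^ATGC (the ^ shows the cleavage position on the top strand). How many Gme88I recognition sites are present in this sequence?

0

No occurrence of GCATGC is present in the sequence.
Gme88I does not cut: 0 sites.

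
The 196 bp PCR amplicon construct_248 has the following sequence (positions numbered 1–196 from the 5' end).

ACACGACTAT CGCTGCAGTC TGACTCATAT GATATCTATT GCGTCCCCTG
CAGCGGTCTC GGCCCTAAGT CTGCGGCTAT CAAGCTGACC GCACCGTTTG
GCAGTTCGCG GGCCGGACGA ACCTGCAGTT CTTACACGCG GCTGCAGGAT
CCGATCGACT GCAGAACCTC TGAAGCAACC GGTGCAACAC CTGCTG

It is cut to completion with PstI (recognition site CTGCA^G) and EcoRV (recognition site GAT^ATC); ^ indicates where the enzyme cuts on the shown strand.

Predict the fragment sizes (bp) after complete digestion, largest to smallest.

75, 33, 19, 19, 17, 17, 16 bp

PstI sites (CTGCAG) start at positions 13, 48, 123, 142, 159.
PstI cuts after base 5 of each site (before the last base), so after positions 17, 52, 127, 146, 163.
The EcoRV site (GATATC) starts at position 31.
EcoRV cuts after base 3 of each site, so after position 33.
Combined cut positions: 17, 33, 52, 127, 146, 163.
Linear molecule, 6 cuts → 7 fragments:
  1–17 → 17 bp
  18–33 → 16 bp
  34–52 → 19 bp
  53–127 → 75 bp
  128–146 → 19 bp
  147–163 → 17 bp
  164–196 → 33 bp
Sorted largest to smallest: 75, 33, 19, 19, 17, 17, 16 bp.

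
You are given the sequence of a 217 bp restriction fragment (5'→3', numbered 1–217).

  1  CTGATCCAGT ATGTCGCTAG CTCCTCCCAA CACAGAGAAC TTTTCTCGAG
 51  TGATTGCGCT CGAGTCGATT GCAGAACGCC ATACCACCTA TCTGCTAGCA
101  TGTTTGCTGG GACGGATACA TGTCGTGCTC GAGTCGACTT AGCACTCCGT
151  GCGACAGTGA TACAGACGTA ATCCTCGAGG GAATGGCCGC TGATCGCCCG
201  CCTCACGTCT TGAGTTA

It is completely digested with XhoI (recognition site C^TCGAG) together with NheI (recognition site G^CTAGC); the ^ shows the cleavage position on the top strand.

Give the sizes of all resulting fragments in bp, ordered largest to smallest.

XhoI sites (CTCGAG) start at positions 45, 59, 128, 174.
XhoI cuts after the first base of each site, so after positions 45, 59, 128, 174.
NheI sites (GCTAGC) start at positions 16, 94.
NheI cuts after the first base of each site, so after positions 16, 94.
Combined cut positions: 16, 45, 59, 94, 128, 174.
Linear molecule, 6 cuts → 7 fragments:
  1–16 → 16 bp
  17–45 → 29 bp
  46–59 → 14 bp
  60–94 → 35 bp
  95–128 → 34 bp
  129–174 → 46 bp
  175–217 → 43 bp
Sorted largest to smallest: 46, 43, 35, 34, 29, 16, 14 bp.

46, 43, 35, 34, 29, 16, 14 bp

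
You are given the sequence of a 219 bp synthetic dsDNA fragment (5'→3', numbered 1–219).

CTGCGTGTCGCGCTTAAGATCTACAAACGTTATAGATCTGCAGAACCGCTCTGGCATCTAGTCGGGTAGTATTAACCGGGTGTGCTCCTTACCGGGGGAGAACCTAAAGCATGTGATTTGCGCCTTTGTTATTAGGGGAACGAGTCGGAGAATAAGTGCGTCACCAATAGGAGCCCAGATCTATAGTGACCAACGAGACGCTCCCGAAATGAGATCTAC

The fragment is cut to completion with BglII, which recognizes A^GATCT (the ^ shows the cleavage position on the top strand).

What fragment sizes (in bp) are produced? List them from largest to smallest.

BglII sites (AGATCT) start at positions 17, 34, 177, 212.
BglII cuts after the first base of each site, so after positions 17, 34, 177, 212.
Linear molecule, 4 cuts → 5 fragments:
  1–17 → 17 bp
  18–34 → 17 bp
  35–177 → 143 bp
  178–212 → 35 bp
  213–219 → 7 bp
Sorted largest to smallest: 143, 35, 17, 17, 7 bp.

143, 35, 17, 17, 7 bp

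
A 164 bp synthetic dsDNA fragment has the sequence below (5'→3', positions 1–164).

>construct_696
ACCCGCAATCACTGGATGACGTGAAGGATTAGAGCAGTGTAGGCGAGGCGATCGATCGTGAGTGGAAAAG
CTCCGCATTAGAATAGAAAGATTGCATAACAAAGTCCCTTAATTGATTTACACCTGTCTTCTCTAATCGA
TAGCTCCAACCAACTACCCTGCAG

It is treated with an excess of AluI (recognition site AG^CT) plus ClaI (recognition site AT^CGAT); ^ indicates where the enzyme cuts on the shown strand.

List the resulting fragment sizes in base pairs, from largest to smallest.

67, 52, 21, 18, 6 bp

AluI sites (AGCT) start at positions 69, 142.
AluI cuts after base 2 of each site, so after positions 70, 143.
ClaI sites (ATCGAT) start at positions 51, 136.
ClaI cuts after base 2 of each site, so after positions 52, 137.
Combined cut positions: 52, 70, 137, 143.
Linear molecule, 4 cuts → 5 fragments:
  1–52 → 52 bp
  53–70 → 18 bp
  71–137 → 67 bp
  138–143 → 6 bp
  144–164 → 21 bp
Sorted largest to smallest: 67, 52, 21, 18, 6 bp.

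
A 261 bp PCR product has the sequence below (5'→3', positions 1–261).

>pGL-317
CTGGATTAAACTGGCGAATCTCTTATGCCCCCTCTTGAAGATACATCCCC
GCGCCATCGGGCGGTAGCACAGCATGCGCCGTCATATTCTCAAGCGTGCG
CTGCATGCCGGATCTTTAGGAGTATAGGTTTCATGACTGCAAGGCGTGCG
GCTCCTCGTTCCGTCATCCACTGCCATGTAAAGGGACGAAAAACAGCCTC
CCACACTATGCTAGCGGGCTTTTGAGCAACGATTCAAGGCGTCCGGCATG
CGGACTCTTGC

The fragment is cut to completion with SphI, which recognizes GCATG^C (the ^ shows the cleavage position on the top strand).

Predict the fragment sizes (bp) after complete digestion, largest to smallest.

143, 76, 31, 11 bp

SphI sites (GCATGC) start at positions 72, 103, 246.
SphI cuts after base 5 of each site (before the last base), so after positions 76, 107, 250.
Linear molecule, 3 cuts → 4 fragments:
  1–76 → 76 bp
  77–107 → 31 bp
  108–250 → 143 bp
  251–261 → 11 bp
Sorted largest to smallest: 143, 76, 31, 11 bp.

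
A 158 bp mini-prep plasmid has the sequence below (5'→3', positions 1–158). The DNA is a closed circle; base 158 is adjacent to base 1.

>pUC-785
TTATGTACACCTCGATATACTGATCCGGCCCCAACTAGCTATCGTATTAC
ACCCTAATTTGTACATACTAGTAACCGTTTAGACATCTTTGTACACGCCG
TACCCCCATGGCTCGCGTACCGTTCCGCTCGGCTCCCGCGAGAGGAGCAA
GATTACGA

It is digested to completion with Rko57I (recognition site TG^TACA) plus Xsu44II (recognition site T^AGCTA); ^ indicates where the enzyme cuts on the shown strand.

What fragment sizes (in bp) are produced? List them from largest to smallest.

72, 31, 30, 25 bp

Rko57I sites (TGTACA) start at positions 4, 60, 90.
Rko57I cuts after base 2 of each site, so after positions 5, 61, 91.
The Xsu44II site (TAGCTA) starts at position 36.
Xsu44II cuts after the first base of each site, so after position 36.
Combined cut positions: 5, 36, 61, 91.
Circular molecule, 4 cuts → 4 fragments:
  6–36 → 31 bp
  37–61 → 25 bp
  62–91 → 30 bp
  92–158 then 1–5 → 67 + 5 = 72 bp
Sorted largest to smallest: 72, 31, 30, 25 bp.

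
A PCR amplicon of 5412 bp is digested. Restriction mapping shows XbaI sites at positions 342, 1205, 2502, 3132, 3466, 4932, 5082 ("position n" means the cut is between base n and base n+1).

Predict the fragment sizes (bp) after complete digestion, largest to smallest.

1466, 1297, 863, 630, 342, 334, 330, 150 bp

Linear molecule, 7 cuts → 8 fragments:
  342 − 0 = 342 bp
  1205 − 342 = 863 bp
  2502 − 1205 = 1297 bp
  3132 − 2502 = 630 bp
  3466 − 3132 = 334 bp
  4932 − 3466 = 1466 bp
  5082 − 4932 = 150 bp
  5412 − 5082 = 330 bp
Sorted largest to smallest: 1466, 1297, 863, 630, 342, 334, 330, 150 bp.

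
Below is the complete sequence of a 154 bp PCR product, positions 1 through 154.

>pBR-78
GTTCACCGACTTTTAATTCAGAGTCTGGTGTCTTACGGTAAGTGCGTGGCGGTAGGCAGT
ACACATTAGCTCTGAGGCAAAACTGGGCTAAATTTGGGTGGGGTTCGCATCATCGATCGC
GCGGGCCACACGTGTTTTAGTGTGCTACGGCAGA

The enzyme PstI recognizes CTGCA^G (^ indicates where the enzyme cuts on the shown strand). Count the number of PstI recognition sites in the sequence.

No occurrence of CTGCAG is present in the sequence.
PstI does not cut: 0 sites.

0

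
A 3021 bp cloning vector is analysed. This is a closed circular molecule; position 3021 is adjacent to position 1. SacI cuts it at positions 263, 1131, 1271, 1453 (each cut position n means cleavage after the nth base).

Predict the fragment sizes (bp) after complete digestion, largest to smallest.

Circular molecule, 4 cuts → 4 fragments:
  1131 − 263 = 868 bp
  1271 − 1131 = 140 bp
  1453 − 1271 = 182 bp
  wrap: 3021 − 1453 + 263 = 1831 bp
Sorted largest to smallest: 1831, 868, 182, 140 bp.

1831, 868, 182, 140 bp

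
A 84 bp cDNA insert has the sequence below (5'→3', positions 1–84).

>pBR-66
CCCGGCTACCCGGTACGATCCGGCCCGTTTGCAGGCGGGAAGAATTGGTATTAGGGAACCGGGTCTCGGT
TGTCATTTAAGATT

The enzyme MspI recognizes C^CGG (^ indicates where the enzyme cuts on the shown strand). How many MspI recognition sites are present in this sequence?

CCGG occurs starting at positions 2, 10, 20, 59.
MspI cuts at 4 sites.

4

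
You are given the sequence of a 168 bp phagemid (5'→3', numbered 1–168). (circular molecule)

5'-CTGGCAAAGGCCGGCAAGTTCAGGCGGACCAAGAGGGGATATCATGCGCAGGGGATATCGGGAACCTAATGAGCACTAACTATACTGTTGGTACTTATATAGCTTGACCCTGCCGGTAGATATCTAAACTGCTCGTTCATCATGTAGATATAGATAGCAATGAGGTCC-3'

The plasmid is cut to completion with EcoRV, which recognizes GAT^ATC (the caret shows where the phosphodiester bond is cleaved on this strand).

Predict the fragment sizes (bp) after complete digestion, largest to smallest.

EcoRV sites (GATATC) start at positions 38, 54, 119.
EcoRV cuts after base 3 of each site, so after positions 40, 56, 121.
Circular molecule, 3 cuts → 3 fragments:
  41–56 → 16 bp
  57–121 → 65 bp
  122–168 then 1–40 → 47 + 40 = 87 bp
Sorted largest to smallest: 87, 65, 16 bp.

87, 65, 16 bp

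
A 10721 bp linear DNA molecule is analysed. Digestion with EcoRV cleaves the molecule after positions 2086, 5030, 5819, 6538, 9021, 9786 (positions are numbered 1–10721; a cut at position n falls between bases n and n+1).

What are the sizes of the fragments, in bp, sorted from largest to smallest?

2944, 2483, 2086, 935, 789, 765, 719 bp

Linear molecule, 6 cuts → 7 fragments:
  2086 − 0 = 2086 bp
  5030 − 2086 = 2944 bp
  5819 − 5030 = 789 bp
  6538 − 5819 = 719 bp
  9021 − 6538 = 2483 bp
  9786 − 9021 = 765 bp
  10721 − 9786 = 935 bp
Sorted largest to smallest: 2944, 2483, 2086, 935, 789, 765, 719 bp.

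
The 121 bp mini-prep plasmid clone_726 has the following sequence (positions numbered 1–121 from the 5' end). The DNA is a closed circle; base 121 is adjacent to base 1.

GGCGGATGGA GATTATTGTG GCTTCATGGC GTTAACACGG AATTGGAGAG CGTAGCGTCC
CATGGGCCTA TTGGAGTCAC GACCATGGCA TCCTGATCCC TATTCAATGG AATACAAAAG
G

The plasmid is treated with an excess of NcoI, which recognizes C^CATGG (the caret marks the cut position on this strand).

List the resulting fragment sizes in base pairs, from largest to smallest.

NcoI sites (CCATGG) start at positions 60, 83.
NcoI cuts after the first base of each site, so after positions 60, 83.
Circular molecule, 2 cuts → 2 fragments:
  61–83 → 23 bp
  84–121 then 1–60 → 38 + 60 = 98 bp
Sorted largest to smallest: 98, 23 bp.

98, 23 bp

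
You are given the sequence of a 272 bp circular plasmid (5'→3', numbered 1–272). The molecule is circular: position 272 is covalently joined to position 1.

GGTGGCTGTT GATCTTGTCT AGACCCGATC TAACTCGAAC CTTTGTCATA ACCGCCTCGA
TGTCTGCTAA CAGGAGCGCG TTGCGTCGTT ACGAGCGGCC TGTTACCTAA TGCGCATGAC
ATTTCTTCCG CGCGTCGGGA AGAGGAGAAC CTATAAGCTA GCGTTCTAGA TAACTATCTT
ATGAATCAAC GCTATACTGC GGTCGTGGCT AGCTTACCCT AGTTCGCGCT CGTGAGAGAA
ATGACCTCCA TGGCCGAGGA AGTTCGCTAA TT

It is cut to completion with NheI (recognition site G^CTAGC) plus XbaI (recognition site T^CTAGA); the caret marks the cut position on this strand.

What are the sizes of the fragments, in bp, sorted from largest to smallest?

139, 82, 43, 8 bp

NheI sites (GCTAGC) start at positions 157, 208.
NheI cuts after the first base of each site, so after positions 157, 208.
XbaI sites (TCTAGA) start at positions 18, 165.
XbaI cuts after the first base of each site, so after positions 18, 165.
Combined cut positions: 18, 157, 165, 208.
Circular molecule, 4 cuts → 4 fragments:
  19–157 → 139 bp
  158–165 → 8 bp
  166–208 → 43 bp
  209–272 then 1–18 → 64 + 18 = 82 bp
Sorted largest to smallest: 139, 82, 43, 8 bp.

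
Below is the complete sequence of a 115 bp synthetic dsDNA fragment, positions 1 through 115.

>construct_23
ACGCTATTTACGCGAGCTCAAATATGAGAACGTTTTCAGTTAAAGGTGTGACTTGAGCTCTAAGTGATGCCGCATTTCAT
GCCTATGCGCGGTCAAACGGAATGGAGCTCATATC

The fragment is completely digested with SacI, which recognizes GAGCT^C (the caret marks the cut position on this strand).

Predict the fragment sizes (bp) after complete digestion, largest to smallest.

50, 41, 18, 6 bp

SacI sites (GAGCTC) start at positions 14, 55, 105.
SacI cuts after base 5 of each site (before the last base), so after positions 18, 59, 109.
Linear molecule, 3 cuts → 4 fragments:
  1–18 → 18 bp
  19–59 → 41 bp
  60–109 → 50 bp
  110–115 → 6 bp
Sorted largest to smallest: 50, 41, 18, 6 bp.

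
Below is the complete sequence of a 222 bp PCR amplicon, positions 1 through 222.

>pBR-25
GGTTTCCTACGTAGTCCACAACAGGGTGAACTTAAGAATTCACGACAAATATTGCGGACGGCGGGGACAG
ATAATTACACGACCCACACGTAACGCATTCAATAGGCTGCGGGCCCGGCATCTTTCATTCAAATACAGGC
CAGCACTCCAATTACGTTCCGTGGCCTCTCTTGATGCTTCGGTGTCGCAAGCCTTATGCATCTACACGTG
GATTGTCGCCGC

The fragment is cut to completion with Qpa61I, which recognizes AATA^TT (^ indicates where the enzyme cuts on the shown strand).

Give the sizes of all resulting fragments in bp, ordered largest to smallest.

The Qpa61I site (AATATT) starts at position 48.
Qpa61I cuts after base 4 of each site, so after position 51.
Linear molecule, 1 cut → 2 fragments:
  1–51 → 51 bp
  52–222 → 171 bp
Sorted largest to smallest: 171, 51 bp.

171, 51 bp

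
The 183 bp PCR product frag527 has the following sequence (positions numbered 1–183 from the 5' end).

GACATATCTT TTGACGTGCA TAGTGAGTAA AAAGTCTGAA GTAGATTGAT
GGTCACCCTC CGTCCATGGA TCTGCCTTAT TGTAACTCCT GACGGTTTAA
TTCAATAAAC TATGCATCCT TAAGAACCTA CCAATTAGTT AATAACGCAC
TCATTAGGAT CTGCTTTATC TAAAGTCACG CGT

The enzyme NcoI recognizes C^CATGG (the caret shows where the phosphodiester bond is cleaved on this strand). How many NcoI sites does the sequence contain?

CCATGG occurs starting at position 64.
NcoI cuts at 1 site.

1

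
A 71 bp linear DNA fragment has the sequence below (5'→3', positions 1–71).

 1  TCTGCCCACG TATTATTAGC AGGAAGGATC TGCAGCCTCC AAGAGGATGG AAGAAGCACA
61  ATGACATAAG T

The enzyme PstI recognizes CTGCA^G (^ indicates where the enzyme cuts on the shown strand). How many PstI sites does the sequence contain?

CTGCAG occurs starting at position 30.
PstI cuts at 1 site.

1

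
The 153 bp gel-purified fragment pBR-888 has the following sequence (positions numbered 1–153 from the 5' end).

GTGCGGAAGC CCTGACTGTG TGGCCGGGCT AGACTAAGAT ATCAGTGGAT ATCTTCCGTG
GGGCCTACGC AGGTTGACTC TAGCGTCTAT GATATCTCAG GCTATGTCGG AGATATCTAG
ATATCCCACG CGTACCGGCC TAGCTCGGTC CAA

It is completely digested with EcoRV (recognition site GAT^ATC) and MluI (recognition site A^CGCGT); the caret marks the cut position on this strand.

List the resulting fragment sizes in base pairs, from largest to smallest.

43, 40, 25, 21, 10, 8, 6 bp

EcoRV sites (GATATC) start at positions 38, 48, 91, 112, 120.
EcoRV cuts after base 3 of each site, so after positions 40, 50, 93, 114, 122.
The MluI site (ACGCGT) starts at position 128.
MluI cuts after the first base of each site, so after position 128.
Combined cut positions: 40, 50, 93, 114, 122, 128.
Linear molecule, 6 cuts → 7 fragments:
  1–40 → 40 bp
  41–50 → 10 bp
  51–93 → 43 bp
  94–114 → 21 bp
  115–122 → 8 bp
  123–128 → 6 bp
  129–153 → 25 bp
Sorted largest to smallest: 43, 40, 25, 21, 10, 8, 6 bp.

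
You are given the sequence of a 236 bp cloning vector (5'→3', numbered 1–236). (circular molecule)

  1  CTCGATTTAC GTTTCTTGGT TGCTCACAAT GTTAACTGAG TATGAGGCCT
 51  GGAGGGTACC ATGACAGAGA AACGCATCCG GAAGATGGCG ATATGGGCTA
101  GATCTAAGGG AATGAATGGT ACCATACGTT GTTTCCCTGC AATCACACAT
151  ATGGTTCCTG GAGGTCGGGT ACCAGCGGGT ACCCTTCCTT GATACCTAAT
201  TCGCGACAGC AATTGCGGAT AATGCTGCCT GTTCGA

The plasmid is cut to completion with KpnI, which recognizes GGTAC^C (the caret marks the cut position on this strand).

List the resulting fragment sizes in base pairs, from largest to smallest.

KpnI sites (GGTACC) start at positions 55, 118, 168, 178.
KpnI cuts after base 5 of each site (before the last base), so after positions 59, 122, 172, 182.
Circular molecule, 4 cuts → 4 fragments:
  60–122 → 63 bp
  123–172 → 50 bp
  173–182 → 10 bp
  183–236 then 1–59 → 54 + 59 = 113 bp
Sorted largest to smallest: 113, 63, 50, 10 bp.

113, 63, 50, 10 bp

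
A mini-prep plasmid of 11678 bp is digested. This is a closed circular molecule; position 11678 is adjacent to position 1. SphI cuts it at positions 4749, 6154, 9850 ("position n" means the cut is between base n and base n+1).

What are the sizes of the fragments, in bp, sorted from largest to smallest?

6577, 3696, 1405 bp

Circular molecule, 3 cuts → 3 fragments:
  6154 − 4749 = 1405 bp
  9850 − 6154 = 3696 bp
  wrap: 11678 − 9850 + 4749 = 6577 bp
Sorted largest to smallest: 6577, 3696, 1405 bp.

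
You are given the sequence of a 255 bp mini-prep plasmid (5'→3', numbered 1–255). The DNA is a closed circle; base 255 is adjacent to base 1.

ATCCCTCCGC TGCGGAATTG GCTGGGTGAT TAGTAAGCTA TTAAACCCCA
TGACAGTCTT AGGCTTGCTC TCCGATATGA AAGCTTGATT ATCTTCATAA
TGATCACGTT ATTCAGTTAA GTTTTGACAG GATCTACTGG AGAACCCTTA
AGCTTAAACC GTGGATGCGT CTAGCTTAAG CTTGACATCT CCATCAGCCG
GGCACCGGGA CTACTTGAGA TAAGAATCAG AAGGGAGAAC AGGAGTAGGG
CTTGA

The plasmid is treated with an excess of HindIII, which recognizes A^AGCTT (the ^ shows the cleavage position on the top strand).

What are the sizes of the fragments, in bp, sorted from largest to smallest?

158, 69, 28 bp

HindIII sites (AAGCTT) start at positions 81, 150, 178.
HindIII cuts after the first base of each site, so after positions 81, 150, 178.
Circular molecule, 3 cuts → 3 fragments:
  82–150 → 69 bp
  151–178 → 28 bp
  179–255 then 1–81 → 77 + 81 = 158 bp
Sorted largest to smallest: 158, 69, 28 bp.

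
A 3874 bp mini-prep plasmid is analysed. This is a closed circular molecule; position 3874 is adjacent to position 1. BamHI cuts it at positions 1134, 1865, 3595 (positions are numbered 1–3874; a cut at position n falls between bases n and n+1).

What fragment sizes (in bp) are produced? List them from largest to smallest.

1730, 1413, 731 bp

Circular molecule, 3 cuts → 3 fragments:
  1865 − 1134 = 731 bp
  3595 − 1865 = 1730 bp
  wrap: 3874 − 3595 + 1134 = 1413 bp
Sorted largest to smallest: 1730, 1413, 731 bp.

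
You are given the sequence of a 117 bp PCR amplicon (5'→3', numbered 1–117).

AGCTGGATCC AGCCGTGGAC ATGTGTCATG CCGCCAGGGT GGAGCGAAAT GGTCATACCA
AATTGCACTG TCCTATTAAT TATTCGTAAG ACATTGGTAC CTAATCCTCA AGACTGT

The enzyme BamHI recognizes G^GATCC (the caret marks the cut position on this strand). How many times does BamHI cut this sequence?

GGATCC occurs starting at position 5.
BamHI cuts at 1 site.

1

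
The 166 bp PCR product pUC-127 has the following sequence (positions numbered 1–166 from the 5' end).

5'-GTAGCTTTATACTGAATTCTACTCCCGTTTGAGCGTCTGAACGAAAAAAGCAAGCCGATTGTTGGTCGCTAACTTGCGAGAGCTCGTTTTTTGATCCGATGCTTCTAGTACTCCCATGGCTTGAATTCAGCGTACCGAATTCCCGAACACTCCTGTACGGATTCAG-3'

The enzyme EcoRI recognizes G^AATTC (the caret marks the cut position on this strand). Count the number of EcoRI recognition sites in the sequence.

3

GAATTC occurs starting at positions 14, 123, 137.
EcoRI cuts at 3 sites.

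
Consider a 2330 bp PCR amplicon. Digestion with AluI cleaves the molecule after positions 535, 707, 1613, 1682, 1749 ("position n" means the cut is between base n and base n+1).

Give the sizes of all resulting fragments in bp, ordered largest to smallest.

Linear molecule, 5 cuts → 6 fragments:
  535 − 0 = 535 bp
  707 − 535 = 172 bp
  1613 − 707 = 906 bp
  1682 − 1613 = 69 bp
  1749 − 1682 = 67 bp
  2330 − 1749 = 581 bp
Sorted largest to smallest: 906, 581, 535, 172, 69, 67 bp.

906, 581, 535, 172, 69, 67 bp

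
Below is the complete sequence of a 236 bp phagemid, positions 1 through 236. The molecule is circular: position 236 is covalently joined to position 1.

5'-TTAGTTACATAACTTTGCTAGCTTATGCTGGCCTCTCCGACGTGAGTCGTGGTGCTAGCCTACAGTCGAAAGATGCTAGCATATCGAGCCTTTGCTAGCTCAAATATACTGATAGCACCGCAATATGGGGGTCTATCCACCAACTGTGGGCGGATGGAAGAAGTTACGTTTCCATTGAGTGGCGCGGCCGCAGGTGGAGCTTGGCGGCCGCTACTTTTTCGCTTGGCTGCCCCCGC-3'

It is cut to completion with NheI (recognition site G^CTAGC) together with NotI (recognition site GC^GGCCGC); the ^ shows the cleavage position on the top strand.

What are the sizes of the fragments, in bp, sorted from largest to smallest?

NheI sites (GCTAGC) start at positions 17, 54, 75, 94.
NheI cuts after the first base of each site, so after positions 17, 54, 75, 94.
NotI sites (GCGGCCGC) start at positions 184, 204.
NotI cuts after base 2 of each site, so after positions 185, 205.
Combined cut positions: 17, 54, 75, 94, 185, 205.
Circular molecule, 6 cuts → 6 fragments:
  18–54 → 37 bp
  55–75 → 21 bp
  76–94 → 19 bp
  95–185 → 91 bp
  186–205 → 20 bp
  206–236 then 1–17 → 31 + 17 = 48 bp
Sorted largest to smallest: 91, 48, 37, 21, 20, 19 bp.

91, 48, 37, 21, 20, 19 bp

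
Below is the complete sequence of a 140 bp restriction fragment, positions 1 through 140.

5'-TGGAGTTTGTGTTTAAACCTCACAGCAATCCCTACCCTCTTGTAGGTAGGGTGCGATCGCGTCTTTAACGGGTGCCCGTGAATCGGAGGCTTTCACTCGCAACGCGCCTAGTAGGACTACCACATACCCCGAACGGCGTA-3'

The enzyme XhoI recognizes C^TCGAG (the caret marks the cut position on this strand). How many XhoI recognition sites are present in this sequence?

0

No occurrence of CTCGAG is present in the sequence.
XhoI does not cut: 0 sites.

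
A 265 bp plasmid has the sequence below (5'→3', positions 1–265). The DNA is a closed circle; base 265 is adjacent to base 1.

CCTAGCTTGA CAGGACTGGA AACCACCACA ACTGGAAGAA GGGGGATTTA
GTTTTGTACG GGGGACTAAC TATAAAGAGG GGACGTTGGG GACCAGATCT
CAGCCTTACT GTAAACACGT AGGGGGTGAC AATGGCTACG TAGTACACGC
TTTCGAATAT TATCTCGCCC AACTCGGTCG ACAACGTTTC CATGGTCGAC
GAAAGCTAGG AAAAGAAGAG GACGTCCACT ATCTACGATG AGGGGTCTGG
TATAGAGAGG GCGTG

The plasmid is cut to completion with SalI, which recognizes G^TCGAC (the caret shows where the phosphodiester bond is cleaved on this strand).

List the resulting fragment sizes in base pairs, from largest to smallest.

SalI sites (GTCGAC) start at positions 177, 195.
SalI cuts after the first base of each site, so after positions 177, 195.
Circular molecule, 2 cuts → 2 fragments:
  178–195 → 18 bp
  196–265 then 1–177 → 70 + 177 = 247 bp
Sorted largest to smallest: 247, 18 bp.

247, 18 bp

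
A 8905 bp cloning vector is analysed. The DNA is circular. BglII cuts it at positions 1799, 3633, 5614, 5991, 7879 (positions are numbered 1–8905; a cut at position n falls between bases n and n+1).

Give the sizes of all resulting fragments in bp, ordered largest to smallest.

2825, 1981, 1888, 1834, 377 bp

Circular molecule, 5 cuts → 5 fragments:
  3633 − 1799 = 1834 bp
  5614 − 3633 = 1981 bp
  5991 − 5614 = 377 bp
  7879 − 5991 = 1888 bp
  wrap: 8905 − 7879 + 1799 = 2825 bp
Sorted largest to smallest: 2825, 1981, 1888, 1834, 377 bp.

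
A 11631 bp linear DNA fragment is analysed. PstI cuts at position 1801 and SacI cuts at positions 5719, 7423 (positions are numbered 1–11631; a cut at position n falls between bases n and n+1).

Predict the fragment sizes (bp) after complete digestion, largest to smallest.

4208, 3918, 1801, 1704 bp

Combined cut positions (sorted): 1801, 5719, 7423.
Linear molecule, 3 cuts → 4 fragments:
  1801 − 0 = 1801 bp
  5719 − 1801 = 3918 bp
  7423 − 5719 = 1704 bp
  11631 − 7423 = 4208 bp
Sorted largest to smallest: 4208, 3918, 1801, 1704 bp.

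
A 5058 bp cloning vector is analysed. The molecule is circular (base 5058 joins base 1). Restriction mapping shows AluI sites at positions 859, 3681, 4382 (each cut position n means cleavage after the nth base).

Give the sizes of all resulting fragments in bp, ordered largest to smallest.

Circular molecule, 3 cuts → 3 fragments:
  3681 − 859 = 2822 bp
  4382 − 3681 = 701 bp
  wrap: 5058 − 4382 + 859 = 1535 bp
Sorted largest to smallest: 2822, 1535, 701 bp.

2822, 1535, 701 bp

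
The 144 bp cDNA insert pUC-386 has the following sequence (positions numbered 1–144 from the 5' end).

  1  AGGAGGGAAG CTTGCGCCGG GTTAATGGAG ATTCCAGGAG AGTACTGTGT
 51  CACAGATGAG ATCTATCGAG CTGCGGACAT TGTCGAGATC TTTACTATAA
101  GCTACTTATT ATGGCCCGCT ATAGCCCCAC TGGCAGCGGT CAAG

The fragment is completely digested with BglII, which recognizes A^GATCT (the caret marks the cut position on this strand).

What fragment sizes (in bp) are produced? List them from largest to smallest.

59, 58, 27 bp

BglII sites (AGATCT) start at positions 59, 86.
BglII cuts after the first base of each site, so after positions 59, 86.
Linear molecule, 2 cuts → 3 fragments:
  1–59 → 59 bp
  60–86 → 27 bp
  87–144 → 58 bp
Sorted largest to smallest: 59, 58, 27 bp.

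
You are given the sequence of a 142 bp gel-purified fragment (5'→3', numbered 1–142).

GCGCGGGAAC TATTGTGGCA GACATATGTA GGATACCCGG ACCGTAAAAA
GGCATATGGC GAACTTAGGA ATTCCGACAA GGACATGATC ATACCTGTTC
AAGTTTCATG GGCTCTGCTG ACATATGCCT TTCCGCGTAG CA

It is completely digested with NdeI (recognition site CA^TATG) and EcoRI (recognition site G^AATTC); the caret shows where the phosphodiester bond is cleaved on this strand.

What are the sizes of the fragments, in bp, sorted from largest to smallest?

54, 30, 24, 19, 15 bp

NdeI sites (CATATG) start at positions 23, 53, 122.
NdeI cuts after base 2 of each site, so after positions 24, 54, 123.
The EcoRI site (GAATTC) starts at position 69.
EcoRI cuts after the first base of each site, so after position 69.
Combined cut positions: 24, 54, 69, 123.
Linear molecule, 4 cuts → 5 fragments:
  1–24 → 24 bp
  25–54 → 30 bp
  55–69 → 15 bp
  70–123 → 54 bp
  124–142 → 19 bp
Sorted largest to smallest: 54, 30, 24, 19, 15 bp.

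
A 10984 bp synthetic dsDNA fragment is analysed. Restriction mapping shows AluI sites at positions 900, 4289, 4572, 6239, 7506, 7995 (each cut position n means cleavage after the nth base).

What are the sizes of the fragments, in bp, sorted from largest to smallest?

3389, 2989, 1667, 1267, 900, 489, 283 bp

Linear molecule, 6 cuts → 7 fragments:
  900 − 0 = 900 bp
  4289 − 900 = 3389 bp
  4572 − 4289 = 283 bp
  6239 − 4572 = 1667 bp
  7506 − 6239 = 1267 bp
  7995 − 7506 = 489 bp
  10984 − 7995 = 2989 bp
Sorted largest to smallest: 3389, 2989, 1667, 1267, 900, 489, 283 bp.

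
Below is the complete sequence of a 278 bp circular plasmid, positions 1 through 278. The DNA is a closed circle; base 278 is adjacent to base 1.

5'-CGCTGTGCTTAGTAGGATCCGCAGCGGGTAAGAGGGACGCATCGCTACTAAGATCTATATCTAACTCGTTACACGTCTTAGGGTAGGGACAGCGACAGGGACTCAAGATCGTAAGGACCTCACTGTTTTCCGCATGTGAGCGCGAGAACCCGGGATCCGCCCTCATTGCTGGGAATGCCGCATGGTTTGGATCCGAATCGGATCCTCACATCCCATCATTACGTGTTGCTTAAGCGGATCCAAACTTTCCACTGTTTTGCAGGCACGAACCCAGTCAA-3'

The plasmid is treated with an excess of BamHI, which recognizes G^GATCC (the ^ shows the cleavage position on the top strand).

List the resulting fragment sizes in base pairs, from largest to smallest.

BamHI sites (GGATCC) start at positions 15, 153, 189, 200, 236.
BamHI cuts after the first base of each site, so after positions 15, 153, 189, 200, 236.
Circular molecule, 5 cuts → 5 fragments:
  16–153 → 138 bp
  154–189 → 36 bp
  190–200 → 11 bp
  201–236 → 36 bp
  237–278 then 1–15 → 42 + 15 = 57 bp
Sorted largest to smallest: 138, 57, 36, 36, 11 bp.

138, 57, 36, 36, 11 bp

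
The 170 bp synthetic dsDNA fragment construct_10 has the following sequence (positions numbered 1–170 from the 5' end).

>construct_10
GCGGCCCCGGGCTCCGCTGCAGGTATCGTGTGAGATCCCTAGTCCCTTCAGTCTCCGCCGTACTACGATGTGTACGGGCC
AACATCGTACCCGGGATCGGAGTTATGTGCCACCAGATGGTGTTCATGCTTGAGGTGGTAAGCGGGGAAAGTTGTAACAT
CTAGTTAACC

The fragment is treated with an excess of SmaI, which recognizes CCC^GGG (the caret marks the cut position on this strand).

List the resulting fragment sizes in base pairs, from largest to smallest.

84, 78, 8 bp

SmaI sites (CCCGGG) start at positions 6, 90.
SmaI cuts after base 3 of each site, so after positions 8, 92.
Linear molecule, 2 cuts → 3 fragments:
  1–8 → 8 bp
  9–92 → 84 bp
  93–170 → 78 bp
Sorted largest to smallest: 84, 78, 8 bp.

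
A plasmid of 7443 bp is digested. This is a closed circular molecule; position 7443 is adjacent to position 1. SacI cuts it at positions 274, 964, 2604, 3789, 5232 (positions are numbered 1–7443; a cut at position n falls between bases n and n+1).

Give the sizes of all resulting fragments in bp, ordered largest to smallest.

2485, 1640, 1443, 1185, 690 bp

Circular molecule, 5 cuts → 5 fragments:
  964 − 274 = 690 bp
  2604 − 964 = 1640 bp
  3789 − 2604 = 1185 bp
  5232 − 3789 = 1443 bp
  wrap: 7443 − 5232 + 274 = 2485 bp
Sorted largest to smallest: 2485, 1640, 1443, 1185, 690 bp.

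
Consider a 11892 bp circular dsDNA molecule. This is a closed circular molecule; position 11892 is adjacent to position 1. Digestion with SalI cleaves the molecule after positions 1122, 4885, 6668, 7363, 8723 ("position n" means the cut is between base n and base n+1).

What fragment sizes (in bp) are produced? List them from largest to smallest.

Circular molecule, 5 cuts → 5 fragments:
  4885 − 1122 = 3763 bp
  6668 − 4885 = 1783 bp
  7363 − 6668 = 695 bp
  8723 − 7363 = 1360 bp
  wrap: 11892 − 8723 + 1122 = 4291 bp
Sorted largest to smallest: 4291, 3763, 1783, 1360, 695 bp.

4291, 3763, 1783, 1360, 695 bp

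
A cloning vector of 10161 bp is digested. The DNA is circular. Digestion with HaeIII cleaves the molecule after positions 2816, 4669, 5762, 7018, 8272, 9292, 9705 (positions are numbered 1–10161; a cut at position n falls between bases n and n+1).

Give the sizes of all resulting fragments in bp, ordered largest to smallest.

3272, 1853, 1256, 1254, 1093, 1020, 413 bp

Circular molecule, 7 cuts → 7 fragments:
  4669 − 2816 = 1853 bp
  5762 − 4669 = 1093 bp
  7018 − 5762 = 1256 bp
  8272 − 7018 = 1254 bp
  9292 − 8272 = 1020 bp
  9705 − 9292 = 413 bp
  wrap: 10161 − 9705 + 2816 = 3272 bp
Sorted largest to smallest: 3272, 1853, 1256, 1254, 1093, 1020, 413 bp.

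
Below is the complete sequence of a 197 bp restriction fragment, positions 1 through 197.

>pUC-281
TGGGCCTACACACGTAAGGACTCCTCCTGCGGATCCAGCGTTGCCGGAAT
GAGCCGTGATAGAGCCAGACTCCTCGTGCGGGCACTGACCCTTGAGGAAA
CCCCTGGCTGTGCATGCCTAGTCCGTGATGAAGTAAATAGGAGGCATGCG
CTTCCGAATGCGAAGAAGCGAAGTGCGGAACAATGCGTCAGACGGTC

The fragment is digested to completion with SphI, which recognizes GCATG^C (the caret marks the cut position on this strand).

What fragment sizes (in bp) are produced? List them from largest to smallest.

SphI sites (GCATGC) start at positions 112, 144.
SphI cuts after base 5 of each site (before the last base), so after positions 116, 148.
Linear molecule, 2 cuts → 3 fragments:
  1–116 → 116 bp
  117–148 → 32 bp
  149–197 → 49 bp
Sorted largest to smallest: 116, 49, 32 bp.

116, 49, 32 bp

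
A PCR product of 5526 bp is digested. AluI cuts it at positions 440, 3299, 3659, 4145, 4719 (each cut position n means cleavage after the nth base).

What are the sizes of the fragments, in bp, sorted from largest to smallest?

Linear molecule, 5 cuts → 6 fragments:
  440 − 0 = 440 bp
  3299 − 440 = 2859 bp
  3659 − 3299 = 360 bp
  4145 − 3659 = 486 bp
  4719 − 4145 = 574 bp
  5526 − 4719 = 807 bp
Sorted largest to smallest: 2859, 807, 574, 486, 440, 360 bp.

2859, 807, 574, 486, 440, 360 bp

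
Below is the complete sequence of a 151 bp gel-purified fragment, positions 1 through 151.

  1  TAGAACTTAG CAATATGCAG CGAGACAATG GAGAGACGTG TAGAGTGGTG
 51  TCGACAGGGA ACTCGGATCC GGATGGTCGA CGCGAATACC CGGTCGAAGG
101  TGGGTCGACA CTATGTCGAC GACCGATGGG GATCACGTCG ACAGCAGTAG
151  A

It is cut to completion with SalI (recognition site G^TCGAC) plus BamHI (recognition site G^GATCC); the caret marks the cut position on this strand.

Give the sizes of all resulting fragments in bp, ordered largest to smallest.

50, 28, 22, 15, 14, 11, 11 bp

SalI sites (GTCGAC) start at positions 50, 76, 104, 115, 137.
SalI cuts after the first base of each site, so after positions 50, 76, 104, 115, 137.
The BamHI site (GGATCC) starts at position 65.
BamHI cuts after the first base of each site, so after position 65.
Combined cut positions: 50, 65, 76, 104, 115, 137.
Linear molecule, 6 cuts → 7 fragments:
  1–50 → 50 bp
  51–65 → 15 bp
  66–76 → 11 bp
  77–104 → 28 bp
  105–115 → 11 bp
  116–137 → 22 bp
  138–151 → 14 bp
Sorted largest to smallest: 50, 28, 22, 15, 14, 11, 11 bp.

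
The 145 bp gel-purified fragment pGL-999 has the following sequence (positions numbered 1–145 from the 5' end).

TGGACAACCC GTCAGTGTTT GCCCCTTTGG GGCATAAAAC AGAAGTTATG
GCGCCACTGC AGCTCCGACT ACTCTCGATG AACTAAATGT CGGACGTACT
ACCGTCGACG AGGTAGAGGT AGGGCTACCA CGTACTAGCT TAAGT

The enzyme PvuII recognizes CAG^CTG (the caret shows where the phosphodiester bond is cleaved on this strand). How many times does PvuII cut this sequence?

0

No occurrence of CAGCTG is present in the sequence.
PvuII does not cut: 0 sites.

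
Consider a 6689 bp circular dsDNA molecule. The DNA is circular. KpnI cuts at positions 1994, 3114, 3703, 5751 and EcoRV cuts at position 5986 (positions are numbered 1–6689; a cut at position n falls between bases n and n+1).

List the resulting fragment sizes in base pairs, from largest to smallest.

2697, 2048, 1120, 589, 235 bp

Combined cut positions (sorted): 1994, 3114, 3703, 5751, 5986.
Circular molecule, 5 cuts → 5 fragments:
  3114 − 1994 = 1120 bp
  3703 − 3114 = 589 bp
  5751 − 3703 = 2048 bp
  5986 − 5751 = 235 bp
  wrap: 6689 − 5986 + 1994 = 2697 bp
Sorted largest to smallest: 2697, 2048, 1120, 589, 235 bp.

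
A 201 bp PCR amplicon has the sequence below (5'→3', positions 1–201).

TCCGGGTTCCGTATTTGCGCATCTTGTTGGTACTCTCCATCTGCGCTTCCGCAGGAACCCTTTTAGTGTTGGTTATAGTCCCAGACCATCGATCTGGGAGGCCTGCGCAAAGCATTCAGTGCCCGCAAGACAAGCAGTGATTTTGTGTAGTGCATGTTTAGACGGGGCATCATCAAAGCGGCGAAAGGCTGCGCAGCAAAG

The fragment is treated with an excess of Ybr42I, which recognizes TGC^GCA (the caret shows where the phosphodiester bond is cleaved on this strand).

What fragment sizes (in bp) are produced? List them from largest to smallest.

Ybr42I sites (TGCGCA) start at positions 16, 104, 190.
Ybr42I cuts after base 3 of each site, so after positions 18, 106, 192.
Linear molecule, 3 cuts → 4 fragments:
  1–18 → 18 bp
  19–106 → 88 bp
  107–192 → 86 bp
  193–201 → 9 bp
Sorted largest to smallest: 88, 86, 18, 9 bp.

88, 86, 18, 9 bp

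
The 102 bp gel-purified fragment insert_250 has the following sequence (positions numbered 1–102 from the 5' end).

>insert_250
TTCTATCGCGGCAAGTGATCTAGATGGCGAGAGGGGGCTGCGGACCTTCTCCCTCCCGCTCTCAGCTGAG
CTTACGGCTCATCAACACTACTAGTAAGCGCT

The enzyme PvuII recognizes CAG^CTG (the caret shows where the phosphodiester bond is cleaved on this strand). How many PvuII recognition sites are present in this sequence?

CAGCTG occurs starting at position 63.
PvuII cuts at 1 site.

1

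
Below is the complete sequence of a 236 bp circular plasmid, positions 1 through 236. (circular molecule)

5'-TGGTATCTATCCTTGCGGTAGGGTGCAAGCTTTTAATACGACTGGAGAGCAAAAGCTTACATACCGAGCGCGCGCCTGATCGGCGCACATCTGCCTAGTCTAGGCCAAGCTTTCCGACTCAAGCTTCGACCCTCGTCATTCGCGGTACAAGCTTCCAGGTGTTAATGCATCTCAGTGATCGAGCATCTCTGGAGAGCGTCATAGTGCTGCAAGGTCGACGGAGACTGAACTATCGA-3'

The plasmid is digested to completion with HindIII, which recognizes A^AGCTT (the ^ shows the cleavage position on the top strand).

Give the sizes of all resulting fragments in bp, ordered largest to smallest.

HindIII sites (AAGCTT) start at positions 27, 53, 107, 121, 149.
HindIII cuts after the first base of each site, so after positions 27, 53, 107, 121, 149.
Circular molecule, 5 cuts → 5 fragments:
  28–53 → 26 bp
  54–107 → 54 bp
  108–121 → 14 bp
  122–149 → 28 bp
  150–236 then 1–27 → 87 + 27 = 114 bp
Sorted largest to smallest: 114, 54, 28, 26, 14 bp.

114, 54, 28, 26, 14 bp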